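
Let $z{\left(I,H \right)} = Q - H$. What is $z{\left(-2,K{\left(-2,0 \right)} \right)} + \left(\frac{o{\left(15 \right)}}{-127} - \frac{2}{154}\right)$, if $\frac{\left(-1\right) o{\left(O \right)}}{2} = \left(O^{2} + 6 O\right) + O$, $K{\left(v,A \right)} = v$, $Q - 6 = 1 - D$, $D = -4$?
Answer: $\frac{177820}{9779} \approx 18.184$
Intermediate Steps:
$Q = 11$ ($Q = 6 + \left(1 - -4\right) = 6 + \left(1 + 4\right) = 6 + 5 = 11$)
$o{\left(O \right)} = - 14 O - 2 O^{2}$ ($o{\left(O \right)} = - 2 \left(\left(O^{2} + 6 O\right) + O\right) = - 2 \left(O^{2} + 7 O\right) = - 14 O - 2 O^{2}$)
$z{\left(I,H \right)} = 11 - H$
$z{\left(-2,K{\left(-2,0 \right)} \right)} + \left(\frac{o{\left(15 \right)}}{-127} - \frac{2}{154}\right) = \left(11 - -2\right) - \left(\frac{1}{77} - \frac{\left(-2\right) 15 \left(7 + 15\right)}{-127}\right) = \left(11 + 2\right) - \left(\frac{1}{77} - \left(-2\right) 15 \cdot 22 \left(- \frac{1}{127}\right)\right) = 13 - - \frac{50693}{9779} = 13 + \left(\frac{660}{127} - \frac{1}{77}\right) = 13 + \frac{50693}{9779} = \frac{177820}{9779}$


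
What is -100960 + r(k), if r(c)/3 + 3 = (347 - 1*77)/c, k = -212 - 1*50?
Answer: -13227344/131 ≈ -1.0097e+5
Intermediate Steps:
k = -262 (k = -212 - 50 = -262)
r(c) = -9 + 810/c (r(c) = -9 + 3*((347 - 1*77)/c) = -9 + 3*((347 - 77)/c) = -9 + 3*(270/c) = -9 + 810/c)
-100960 + r(k) = -100960 + (-9 + 810/(-262)) = -100960 + (-9 + 810*(-1/262)) = -100960 + (-9 - 405/131) = -100960 - 1584/131 = -13227344/131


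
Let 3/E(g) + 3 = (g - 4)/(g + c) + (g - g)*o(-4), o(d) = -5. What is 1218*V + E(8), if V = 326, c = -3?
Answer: 4367733/11 ≈ 3.9707e+5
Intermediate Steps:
E(g) = 3/(-3 + (-4 + g)/(-3 + g)) (E(g) = 3/(-3 + ((g - 4)/(g - 3) + (g - g)*(-5))) = 3/(-3 + ((-4 + g)/(-3 + g) + 0*(-5))) = 3/(-3 + ((-4 + g)/(-3 + g) + 0)) = 3/(-3 + (-4 + g)/(-3 + g)))
1218*V + E(8) = 1218*326 + 3*(3 - 1*8)/(-5 + 2*8) = 397068 + 3*(3 - 8)/(-5 + 16) = 397068 + 3*(-5)/11 = 397068 + 3*(1/11)*(-5) = 397068 - 15/11 = 4367733/11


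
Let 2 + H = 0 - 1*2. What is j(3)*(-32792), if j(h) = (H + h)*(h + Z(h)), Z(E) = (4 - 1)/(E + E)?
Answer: 114772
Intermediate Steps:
Z(E) = 3/(2*E) (Z(E) = 3/((2*E)) = 3*(1/(2*E)) = 3/(2*E))
H = -4 (H = -2 + (0 - 1*2) = -2 + (0 - 2) = -2 - 2 = -4)
j(h) = (-4 + h)*(h + 3/(2*h))
j(3)*(-32792) = (3/2 + 3**2 - 6/3 - 4*3)*(-32792) = (3/2 + 9 - 6*1/3 - 12)*(-32792) = (3/2 + 9 - 2 - 12)*(-32792) = -7/2*(-32792) = 114772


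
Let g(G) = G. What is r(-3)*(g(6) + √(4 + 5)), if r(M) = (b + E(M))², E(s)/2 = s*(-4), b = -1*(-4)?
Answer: 7056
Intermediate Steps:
b = 4
E(s) = -8*s (E(s) = 2*(s*(-4)) = 2*(-4*s) = -8*s)
r(M) = (4 - 8*M)²
r(-3)*(g(6) + √(4 + 5)) = (16*(-1 + 2*(-3))²)*(6 + √(4 + 5)) = (16*(-1 - 6)²)*(6 + √9) = (16*(-7)²)*(6 + 3) = (16*49)*9 = 784*9 = 7056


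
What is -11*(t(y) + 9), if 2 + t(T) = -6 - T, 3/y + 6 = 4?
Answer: -55/2 ≈ -27.500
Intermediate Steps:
y = -3/2 (y = 3/(-6 + 4) = 3/(-2) = 3*(-½) = -3/2 ≈ -1.5000)
t(T) = -8 - T (t(T) = -2 + (-6 - T) = -8 - T)
-11*(t(y) + 9) = -11*((-8 - 1*(-3/2)) + 9) = -11*((-8 + 3/2) + 9) = -11*(-13/2 + 9) = -11*5/2 = -55/2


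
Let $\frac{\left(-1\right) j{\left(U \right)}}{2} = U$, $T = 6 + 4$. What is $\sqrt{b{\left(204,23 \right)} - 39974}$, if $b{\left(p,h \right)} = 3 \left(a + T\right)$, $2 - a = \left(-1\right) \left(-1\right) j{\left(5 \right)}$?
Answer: $2 i \sqrt{9977} \approx 199.77 i$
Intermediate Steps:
$T = 10$
$j{\left(U \right)} = - 2 U$
$a = 12$ ($a = 2 - \left(-1\right) \left(-1\right) \left(\left(-2\right) 5\right) = 2 - 1 \left(-10\right) = 2 - -10 = 2 + 10 = 12$)
$b{\left(p,h \right)} = 66$ ($b{\left(p,h \right)} = 3 \left(12 + 10\right) = 3 \cdot 22 = 66$)
$\sqrt{b{\left(204,23 \right)} - 39974} = \sqrt{66 - 39974} = \sqrt{-39908} = 2 i \sqrt{9977}$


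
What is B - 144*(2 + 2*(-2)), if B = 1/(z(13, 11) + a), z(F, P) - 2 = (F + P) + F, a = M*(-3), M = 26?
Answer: 11231/39 ≈ 287.97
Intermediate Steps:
a = -78 (a = 26*(-3) = -78)
z(F, P) = 2 + P + 2*F (z(F, P) = 2 + ((F + P) + F) = 2 + (P + 2*F) = 2 + P + 2*F)
B = -1/39 (B = 1/((2 + 11 + 2*13) - 78) = 1/((2 + 11 + 26) - 78) = 1/(39 - 78) = 1/(-39) = -1/39 ≈ -0.025641)
B - 144*(2 + 2*(-2)) = -1/39 - 144*(2 + 2*(-2)) = -1/39 - 144*(2 - 4) = -1/39 - 144*(-2) = -1/39 + 288 = 11231/39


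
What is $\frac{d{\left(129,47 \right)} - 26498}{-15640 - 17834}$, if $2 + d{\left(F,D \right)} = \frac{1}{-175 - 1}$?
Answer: $\frac{1554667}{1963808} \approx 0.79166$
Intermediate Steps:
$d{\left(F,D \right)} = - \frac{353}{176}$ ($d{\left(F,D \right)} = -2 + \frac{1}{-175 - 1} = -2 + \frac{1}{-176} = -2 - \frac{1}{176} = - \frac{353}{176}$)
$\frac{d{\left(129,47 \right)} - 26498}{-15640 - 17834} = \frac{- \frac{353}{176} - 26498}{-15640 - 17834} = - \frac{4664001}{176 \left(-33474\right)} = \left(- \frac{4664001}{176}\right) \left(- \frac{1}{33474}\right) = \frac{1554667}{1963808}$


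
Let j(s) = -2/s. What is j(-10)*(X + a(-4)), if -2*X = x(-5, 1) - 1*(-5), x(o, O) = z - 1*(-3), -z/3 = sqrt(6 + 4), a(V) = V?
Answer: -8/5 + 3*sqrt(10)/10 ≈ -0.65132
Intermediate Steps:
z = -3*sqrt(10) (z = -3*sqrt(6 + 4) = -3*sqrt(10) ≈ -9.4868)
x(o, O) = 3 - 3*sqrt(10) (x(o, O) = -3*sqrt(10) - 1*(-3) = -3*sqrt(10) + 3 = 3 - 3*sqrt(10))
X = -4 + 3*sqrt(10)/2 (X = -((3 - 3*sqrt(10)) - 1*(-5))/2 = -((3 - 3*sqrt(10)) + 5)/2 = -(8 - 3*sqrt(10))/2 = -4 + 3*sqrt(10)/2 ≈ 0.74342)
j(-10)*(X + a(-4)) = (-2/(-10))*((-4 + 3*sqrt(10)/2) - 4) = (-2*(-1/10))*(-8 + 3*sqrt(10)/2) = (-8 + 3*sqrt(10)/2)/5 = -8/5 + 3*sqrt(10)/10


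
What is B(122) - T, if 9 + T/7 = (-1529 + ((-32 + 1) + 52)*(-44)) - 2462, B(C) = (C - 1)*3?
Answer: 34831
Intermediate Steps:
B(C) = -3 + 3*C (B(C) = (-1 + C)*3 = -3 + 3*C)
T = -34468 (T = -63 + 7*((-1529 + ((-32 + 1) + 52)*(-44)) - 2462) = -63 + 7*((-1529 + (-31 + 52)*(-44)) - 2462) = -63 + 7*((-1529 + 21*(-44)) - 2462) = -63 + 7*((-1529 - 924) - 2462) = -63 + 7*(-2453 - 2462) = -63 + 7*(-4915) = -63 - 34405 = -34468)
B(122) - T = (-3 + 3*122) - 1*(-34468) = (-3 + 366) + 34468 = 363 + 34468 = 34831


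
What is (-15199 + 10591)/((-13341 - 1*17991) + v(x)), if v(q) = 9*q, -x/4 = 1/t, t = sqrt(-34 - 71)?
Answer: 17545920/119303119 + 192*I*sqrt(105)/119303119 ≈ 0.14707 + 1.6491e-5*I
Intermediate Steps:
t = I*sqrt(105) (t = sqrt(-105) = I*sqrt(105) ≈ 10.247*I)
x = 4*I*sqrt(105)/105 (x = -4*(-I*sqrt(105)/105) = -(-4)*I*sqrt(105)/105 = 4*I*sqrt(105)/105 ≈ 0.39036*I)
(-15199 + 10591)/((-13341 - 1*17991) + v(x)) = (-15199 + 10591)/((-13341 - 1*17991) + 9*(4*I*sqrt(105)/105)) = -4608/((-13341 - 17991) + 12*I*sqrt(105)/35) = -4608/(-31332 + 12*I*sqrt(105)/35)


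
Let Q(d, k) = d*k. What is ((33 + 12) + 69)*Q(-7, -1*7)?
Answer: 5586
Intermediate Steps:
((33 + 12) + 69)*Q(-7, -1*7) = ((33 + 12) + 69)*(-(-7)*7) = (45 + 69)*(-7*(-7)) = 114*49 = 5586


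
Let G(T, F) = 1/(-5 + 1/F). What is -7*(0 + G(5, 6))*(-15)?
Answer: -630/29 ≈ -21.724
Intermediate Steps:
G(T, F) = 1/(-5 + 1/F)
-7*(0 + G(5, 6))*(-15) = -7*(0 - 1*6/(-1 + 5*6))*(-15) = -7*(0 - 1*6/(-1 + 30))*(-15) = -7*(0 - 1*6/29)*(-15) = -7*(0 - 1*6*1/29)*(-15) = -7*(0 - 6/29)*(-15) = -7*(-6/29)*(-15) = (42/29)*(-15) = -630/29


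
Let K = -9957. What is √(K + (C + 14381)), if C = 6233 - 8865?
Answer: 16*√7 ≈ 42.332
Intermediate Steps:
C = -2632
√(K + (C + 14381)) = √(-9957 + (-2632 + 14381)) = √(-9957 + 11749) = √1792 = 16*√7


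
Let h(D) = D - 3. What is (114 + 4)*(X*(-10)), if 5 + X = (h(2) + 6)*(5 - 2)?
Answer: -11800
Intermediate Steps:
h(D) = -3 + D
X = 10 (X = -5 + ((-3 + 2) + 6)*(5 - 2) = -5 + (-1 + 6)*3 = -5 + 5*3 = -5 + 15 = 10)
(114 + 4)*(X*(-10)) = (114 + 4)*(10*(-10)) = 118*(-100) = -11800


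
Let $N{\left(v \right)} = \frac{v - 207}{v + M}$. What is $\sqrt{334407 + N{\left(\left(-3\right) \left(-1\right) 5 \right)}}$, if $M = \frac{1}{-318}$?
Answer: $\frac{\sqrt{7605247945863}}{4769} \approx 578.27$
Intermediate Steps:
$M = - \frac{1}{318} \approx -0.0031447$
$N{\left(v \right)} = \frac{-207 + v}{- \frac{1}{318} + v}$ ($N{\left(v \right)} = \frac{v - 207}{v - \frac{1}{318}} = \frac{-207 + v}{- \frac{1}{318} + v}$)
$\sqrt{334407 + N{\left(\left(-3\right) \left(-1\right) 5 \right)}} = \sqrt{334407 + \frac{318 \left(-207 + \left(-3\right) \left(-1\right) 5\right)}{-1 + 318 \left(-3\right) \left(-1\right) 5}} = \sqrt{334407 + \frac{318 \left(-207 + 3 \cdot 5\right)}{-1 + 318 \cdot 3 \cdot 5}} = \sqrt{334407 + \frac{318 \left(-207 + 15\right)}{-1 + 318 \cdot 15}} = \sqrt{334407 + 318 \frac{1}{-1 + 4770} \left(-192\right)} = \sqrt{334407 + 318 \cdot \frac{1}{4769} \left(-192\right)} = \sqrt{334407 - \frac{61056}{4769}} = \sqrt{\frac{1594725927}{4769}} = \frac{\sqrt{7605247945863}}{4769}$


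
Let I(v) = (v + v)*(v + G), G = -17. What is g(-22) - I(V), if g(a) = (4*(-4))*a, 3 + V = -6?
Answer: -116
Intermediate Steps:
V = -9 (V = -3 - 6 = -9)
g(a) = -16*a
I(v) = 2*v*(-17 + v) (I(v) = (v + v)*(v - 17) = (2*v)*(-17 + v) = 2*v*(-17 + v))
g(-22) - I(V) = -16*(-22) - 2*(-9)*(-17 - 9) = 352 - 2*(-9)*(-26) = 352 - 1*468 = 352 - 468 = -116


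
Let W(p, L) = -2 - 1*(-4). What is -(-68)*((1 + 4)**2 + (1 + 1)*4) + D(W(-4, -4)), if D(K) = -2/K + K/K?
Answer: 2244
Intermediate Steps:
W(p, L) = 2 (W(p, L) = -2 + 4 = 2)
D(K) = 1 - 2/K (D(K) = -2/K + 1 = 1 - 2/K)
-(-68)*((1 + 4)**2 + (1 + 1)*4) + D(W(-4, -4)) = -(-68)*((1 + 4)**2 + (1 + 1)*4) + (-2 + 2)/2 = -(-68)*(5**2 + 2*4) + (1/2)*0 = -(-68)*(25 + 8) + 0 = -(-68)*33 + 0 = -17*(-132) + 0 = 2244 + 0 = 2244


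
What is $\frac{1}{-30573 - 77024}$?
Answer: $- \frac{1}{107597} \approx -9.2939 \cdot 10^{-6}$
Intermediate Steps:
$\frac{1}{-30573 - 77024} = \frac{1}{-107597} = - \frac{1}{107597}$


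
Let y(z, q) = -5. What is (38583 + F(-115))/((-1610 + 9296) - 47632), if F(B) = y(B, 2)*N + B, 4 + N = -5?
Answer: -38513/39946 ≈ -0.96413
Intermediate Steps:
N = -9 (N = -4 - 5 = -9)
F(B) = 45 + B (F(B) = -5*(-9) + B = 45 + B)
(38583 + F(-115))/((-1610 + 9296) - 47632) = (38583 + (45 - 115))/((-1610 + 9296) - 47632) = (38583 - 70)/(7686 - 47632) = 38513/(-39946) = 38513*(-1/39946) = -38513/39946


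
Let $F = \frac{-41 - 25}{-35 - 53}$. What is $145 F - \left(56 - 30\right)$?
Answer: $\frac{331}{4} \approx 82.75$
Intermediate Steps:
$F = \frac{3}{4}$ ($F = - \frac{66}{-88} = \left(-66\right) \left(- \frac{1}{88}\right) = \frac{3}{4} \approx 0.75$)
$145 F - \left(56 - 30\right) = 145 \cdot \frac{3}{4} - \left(56 - 30\right) = \frac{435}{4} - 26 = \frac{331}{4}$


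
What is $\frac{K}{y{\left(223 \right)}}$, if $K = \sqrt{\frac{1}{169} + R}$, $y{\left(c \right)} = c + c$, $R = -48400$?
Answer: $\frac{i \sqrt{8179599}}{5798} \approx 0.49327 i$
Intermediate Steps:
$y{\left(c \right)} = 2 c$
$K = \frac{i \sqrt{8179599}}{13}$ ($K = \sqrt{\frac{1}{169} - 48400} = \sqrt{- \frac{8179599}{169}} = \frac{i \sqrt{8179599}}{13} \approx 220.0 i$)
$\frac{K}{y{\left(223 \right)}} = \frac{\frac{1}{13} i \sqrt{8179599}}{2 \cdot 223} = \frac{\frac{1}{13} i \sqrt{8179599}}{446} = \frac{i \sqrt{8179599}}{13} \cdot \frac{1}{446} = \frac{i \sqrt{8179599}}{5798}$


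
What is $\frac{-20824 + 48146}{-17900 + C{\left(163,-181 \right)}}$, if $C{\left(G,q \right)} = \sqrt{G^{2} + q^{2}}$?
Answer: $- \frac{48906380}{32035067} - \frac{13661 \sqrt{59330}}{160175335} \approx -1.5474$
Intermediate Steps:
$\frac{-20824 + 48146}{-17900 + C{\left(163,-181 \right)}} = \frac{-20824 + 48146}{-17900 + \sqrt{163^{2} + \left(-181\right)^{2}}} = \frac{27322}{-17900 + \sqrt{26569 + 32761}} = \frac{27322}{-17900 + \sqrt{59330}}$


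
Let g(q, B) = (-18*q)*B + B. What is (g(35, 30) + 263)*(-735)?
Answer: 13676145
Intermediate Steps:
g(q, B) = B - 18*B*q (g(q, B) = -18*B*q + B = B - 18*B*q)
(g(35, 30) + 263)*(-735) = (30*(1 - 18*35) + 263)*(-735) = (30*(1 - 630) + 263)*(-735) = (30*(-629) + 263)*(-735) = (-18870 + 263)*(-735) = -18607*(-735) = 13676145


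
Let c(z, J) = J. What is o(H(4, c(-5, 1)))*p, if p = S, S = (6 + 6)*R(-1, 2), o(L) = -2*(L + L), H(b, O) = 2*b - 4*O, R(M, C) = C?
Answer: -384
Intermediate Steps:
H(b, O) = -4*O + 2*b
o(L) = -4*L
S = 24 (S = (6 + 6)*2 = 12*2 = 24)
p = 24
o(H(4, c(-5, 1)))*p = -4*(-4*1 + 2*4)*24 = -4*(-4 + 8)*24 = -4*4*24 = -16*24 = -384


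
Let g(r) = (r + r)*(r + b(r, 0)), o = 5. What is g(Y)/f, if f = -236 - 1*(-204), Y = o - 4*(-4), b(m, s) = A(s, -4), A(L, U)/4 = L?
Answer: -441/16 ≈ -27.563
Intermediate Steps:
A(L, U) = 4*L
b(m, s) = 4*s
Y = 21 (Y = 5 - 4*(-4) = 5 + 16 = 21)
g(r) = 2*r**2 (g(r) = (r + r)*(r + 4*0) = (2*r)*(r + 0) = (2*r)*r = 2*r**2)
f = -32 (f = -236 + 204 = -32)
g(Y)/f = (2*21**2)/(-32) = (2*441)*(-1/32) = 882*(-1/32) = -441/16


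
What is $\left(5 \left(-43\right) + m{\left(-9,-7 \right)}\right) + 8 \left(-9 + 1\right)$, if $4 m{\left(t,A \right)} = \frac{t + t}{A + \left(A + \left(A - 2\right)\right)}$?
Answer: $- \frac{12825}{46} \approx -278.8$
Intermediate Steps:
$m{\left(t,A \right)} = \frac{t}{2 \left(-2 + 3 A\right)}$ ($m{\left(t,A \right)} = \frac{\left(t + t\right) \frac{1}{A + \left(A + \left(A - 2\right)\right)}}{4} = \frac{2 t \frac{1}{A + \left(A + \left(A - 2\right)\right)}}{4} = \frac{2 t \frac{1}{A + \left(A + \left(-2 + A\right)\right)}}{4} = \frac{2 t \frac{1}{A + \left(-2 + 2 A\right)}}{4} = \frac{2 t \frac{1}{-2 + 3 A}}{4} = \frac{t}{2 \left(-2 + 3 A\right)}$)
$\left(5 \left(-43\right) + m{\left(-9,-7 \right)}\right) + 8 \left(-9 + 1\right) = \left(5 \left(-43\right) + \frac{1}{2} \left(-9\right) \frac{1}{-2 + 3 \left(-7\right)}\right) + 8 \left(-9 + 1\right) = \left(-215 + \frac{1}{2} \left(-9\right) \frac{1}{-2 - 21}\right) + 8 \left(-8\right) = \left(-215 + \frac{1}{2} \left(-9\right) \frac{1}{-23}\right) - 64 = \left(-215 + \frac{1}{2} \left(-9\right) \left(- \frac{1}{23}\right)\right) - 64 = \left(-215 + \frac{9}{46}\right) - 64 = - \frac{9881}{46} - 64 = - \frac{12825}{46}$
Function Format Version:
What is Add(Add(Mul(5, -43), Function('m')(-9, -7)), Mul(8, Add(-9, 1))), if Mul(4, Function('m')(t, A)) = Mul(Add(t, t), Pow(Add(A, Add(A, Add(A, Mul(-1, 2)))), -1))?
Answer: Rational(-12825, 46) ≈ -278.80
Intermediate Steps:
Function('m')(t, A) = Mul(Rational(1, 2), t, Pow(Add(-2, Mul(3, A)), -1)) (Function('m')(t, A) = Mul(Rational(1, 4), Mul(Add(t, t), Pow(Add(A, Add(A, Add(A, Mul(-1, 2)))), -1))) = Mul(Rational(1, 4), Mul(Mul(2, t), Pow(Add(A, Add(A, Add(A, -2))), -1))) = Mul(Rational(1, 4), Mul(Mul(2, t), Pow(Add(A, Add(A, Add(-2, A))), -1))) = Mul(Rational(1, 4), Mul(Mul(2, t), Pow(Add(A, Add(-2, Mul(2, A))), -1))) = Mul(Rational(1, 4), Mul(Mul(2, t), Pow(Add(-2, Mul(3, A)), -1))) = Mul(Rational(1, 4), Mul(2, t, Pow(Add(-2, Mul(3, A)), -1))) = Mul(Rational(1, 2), t, Pow(Add(-2, Mul(3, A)), -1)))
Add(Add(Mul(5, -43), Function('m')(-9, -7)), Mul(8, Add(-9, 1))) = Add(Add(Mul(5, -43), Mul(Rational(1, 2), -9, Pow(Add(-2, Mul(3, -7)), -1))), Mul(8, Add(-9, 1))) = Add(Add(-215, Mul(Rational(1, 2), -9, Pow(Add(-2, -21), -1))), Mul(8, -8)) = Add(Add(-215, Mul(Rational(1, 2), -9, Pow(-23, -1))), -64) = Add(Add(-215, Mul(Rational(1, 2), -9, Rational(-1, 23))), -64) = Add(Add(-215, Rational(9, 46)), -64) = Add(Rational(-9881, 46), -64) = Rational(-12825, 46)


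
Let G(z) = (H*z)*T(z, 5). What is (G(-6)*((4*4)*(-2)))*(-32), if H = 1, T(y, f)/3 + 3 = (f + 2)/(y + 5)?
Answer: 184320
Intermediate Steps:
T(y, f) = -9 + 3*(2 + f)/(5 + y) (T(y, f) = -9 + 3*((f + 2)/(y + 5)) = -9 + 3*((2 + f)/(5 + y)) = -9 + 3*(2 + f)/(5 + y))
G(z) = 3*z*(-8 - 3*z)/(5 + z) (G(z) = (1*z)*(3*(-13 + 5 - 3*z)/(5 + z)) = z*(3*(-8 - 3*z)/(5 + z)) = 3*z*(-8 - 3*z)/(5 + z))
(G(-6)*((4*4)*(-2)))*(-32) = ((-3*(-6)*(8 + 3*(-6))/(5 - 6))*((4*4)*(-2)))*(-32) = ((-3*(-6)*(8 - 18)/(-1))*(16*(-2)))*(-32) = (-3*(-6)*(-1)*(-10)*(-32))*(-32) = (180*(-32))*(-32) = -5760*(-32) = 184320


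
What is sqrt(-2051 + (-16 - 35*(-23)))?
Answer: I*sqrt(1262) ≈ 35.525*I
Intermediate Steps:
sqrt(-2051 + (-16 - 35*(-23))) = sqrt(-2051 + (-16 + 805)) = sqrt(-2051 + 789) = sqrt(-1262) = I*sqrt(1262)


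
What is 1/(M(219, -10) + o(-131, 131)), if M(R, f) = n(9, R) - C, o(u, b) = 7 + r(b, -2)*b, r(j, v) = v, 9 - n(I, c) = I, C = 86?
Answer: -1/341 ≈ -0.0029326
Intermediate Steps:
n(I, c) = 9 - I
o(u, b) = 7 - 2*b
M(R, f) = -86 (M(R, f) = (9 - 1*9) - 1*86 = (9 - 9) - 86 = 0 - 86 = -86)
1/(M(219, -10) + o(-131, 131)) = 1/(-86 + (7 - 2*131)) = 1/(-86 + (7 - 262)) = 1/(-86 - 255) = 1/(-341) = -1/341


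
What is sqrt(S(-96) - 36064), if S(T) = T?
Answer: 8*I*sqrt(565) ≈ 190.16*I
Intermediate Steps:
sqrt(S(-96) - 36064) = sqrt(-96 - 36064) = sqrt(-36160) = 8*I*sqrt(565)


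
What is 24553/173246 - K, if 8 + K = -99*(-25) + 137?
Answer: -451108031/173246 ≈ -2603.9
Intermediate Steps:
K = 2604 (K = -8 + (-99*(-25) + 137) = -8 + (2475 + 137) = -8 + 2612 = 2604)
24553/173246 - K = 24553/173246 - 1*2604 = 24553*(1/173246) - 2604 = 24553/173246 - 2604 = -451108031/173246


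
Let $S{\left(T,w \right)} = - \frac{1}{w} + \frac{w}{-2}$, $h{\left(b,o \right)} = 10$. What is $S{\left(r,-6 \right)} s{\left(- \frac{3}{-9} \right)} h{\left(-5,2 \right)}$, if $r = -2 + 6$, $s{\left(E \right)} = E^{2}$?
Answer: $\frac{95}{27} \approx 3.5185$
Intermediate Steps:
$r = 4$
$S{\left(T,w \right)} = - \frac{1}{w} - \frac{w}{2}$ ($S{\left(T,w \right)} = - \frac{1}{w} + w \left(- \frac{1}{2}\right) = - \frac{1}{w} - \frac{w}{2}$)
$S{\left(r,-6 \right)} s{\left(- \frac{3}{-9} \right)} h{\left(-5,2 \right)} = \left(- \frac{1}{-6} - -3\right) \left(- \frac{3}{-9}\right)^{2} \cdot 10 = \left(\left(-1\right) \left(- \frac{1}{6}\right) + 3\right) \left(\left(-3\right) \left(- \frac{1}{9}\right)\right)^{2} \cdot 10 = \frac{\frac{1}{6} + 3}{9} \cdot 10 = \frac{19}{6} \cdot \frac{1}{9} \cdot 10 = \frac{19}{54} \cdot 10 = \frac{95}{27}$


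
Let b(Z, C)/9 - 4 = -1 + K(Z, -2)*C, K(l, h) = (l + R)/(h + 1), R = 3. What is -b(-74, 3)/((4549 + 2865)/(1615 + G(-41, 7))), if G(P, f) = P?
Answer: -1529928/3707 ≈ -412.71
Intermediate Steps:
K(l, h) = (3 + l)/(1 + h) (K(l, h) = (l + 3)/(h + 1) = (3 + l)/(1 + h))
b(Z, C) = 27 + 9*C*(-3 - Z) (b(Z, C) = 36 + 9*(-1 + ((3 + Z)/(1 - 2))*C) = 36 + 9*(-1 + ((3 + Z)/(-1))*C) = 36 + 9*(-1 + (-(3 + Z))*C) = 36 + 9*(-1 + (-3 - Z)*C) = 36 + 9*(-1 + C*(-3 - Z)) = 36 + (-9 + 9*C*(-3 - Z)) = 27 + 9*C*(-3 - Z))
-b(-74, 3)/((4549 + 2865)/(1615 + G(-41, 7))) = -(27 - 9*3*(3 - 74))/((4549 + 2865)/(1615 - 41)) = -(27 - 9*3*(-71))/(7414/1574) = -(27 + 1917)/(7414*(1/1574)) = -1944/3707/787 = -1944*787/3707 = -1*1529928/3707 = -1529928/3707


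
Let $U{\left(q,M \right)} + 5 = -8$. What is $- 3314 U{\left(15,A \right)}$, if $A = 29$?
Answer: $43082$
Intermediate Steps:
$U{\left(q,M \right)} = -13$ ($U{\left(q,M \right)} = -5 - 8 = -13$)
$- 3314 U{\left(15,A \right)} = \left(-3314\right) \left(-13\right) = 43082$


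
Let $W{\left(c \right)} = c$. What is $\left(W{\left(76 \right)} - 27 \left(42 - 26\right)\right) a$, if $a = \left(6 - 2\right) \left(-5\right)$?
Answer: $7120$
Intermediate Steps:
$a = -20$ ($a = 4 \left(-5\right) = -20$)
$\left(W{\left(76 \right)} - 27 \left(42 - 26\right)\right) a = \left(76 - 27 \left(42 - 26\right)\right) \left(-20\right) = \left(76 - 27 \cdot 16\right) \left(-20\right) = \left(76 - 432\right) \left(-20\right) = \left(-356\right) \left(-20\right) = 7120$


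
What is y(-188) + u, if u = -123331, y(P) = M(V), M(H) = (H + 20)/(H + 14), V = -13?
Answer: -123324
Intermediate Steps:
M(H) = (20 + H)/(14 + H)
y(P) = 7 (y(P) = (20 - 13)/(14 - 13) = 7/1 = 1*7 = 7)
y(-188) + u = 7 - 123331 = -123324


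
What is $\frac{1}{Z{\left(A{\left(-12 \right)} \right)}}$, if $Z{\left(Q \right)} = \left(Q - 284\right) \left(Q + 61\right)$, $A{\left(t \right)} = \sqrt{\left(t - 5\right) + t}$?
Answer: $\frac{i}{- 17353 i + 223 \sqrt{29}} \approx -5.7352 \cdot 10^{-5} + 3.969 \cdot 10^{-6} i$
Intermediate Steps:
$A{\left(t \right)} = \sqrt{-5 + 2 t}$ ($A{\left(t \right)} = \sqrt{\left(-5 + t\right) + t} = \sqrt{-5 + 2 t}$)
$Z{\left(Q \right)} = \left(-284 + Q\right) \left(61 + Q\right)$
$\frac{1}{Z{\left(A{\left(-12 \right)} \right)}} = \frac{1}{-17324 + \left(\sqrt{-5 + 2 \left(-12\right)}\right)^{2} - 223 \sqrt{-5 + 2 \left(-12\right)}} = \frac{1}{-17324 + \left(\sqrt{-5 - 24}\right)^{2} - 223 \sqrt{-5 - 24}} = \frac{1}{-17324 + \left(\sqrt{-29}\right)^{2} - 223 \sqrt{-29}} = \frac{1}{-17324 + \left(i \sqrt{29}\right)^{2} - 223 i \sqrt{29}} = \frac{1}{-17324 - 29 - 223 i \sqrt{29}} = \frac{1}{-17353 - 223 i \sqrt{29}}$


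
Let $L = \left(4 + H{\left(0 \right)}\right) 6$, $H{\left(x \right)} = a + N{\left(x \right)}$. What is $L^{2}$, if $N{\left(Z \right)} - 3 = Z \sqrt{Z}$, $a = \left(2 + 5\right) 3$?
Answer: $28224$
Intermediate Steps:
$a = 21$ ($a = 7 \cdot 3 = 21$)
$N{\left(Z \right)} = 3 + Z^{\frac{3}{2}}$ ($N{\left(Z \right)} = 3 + Z \sqrt{Z} = 3 + Z^{\frac{3}{2}}$)
$H{\left(x \right)} = 24 + x^{\frac{3}{2}}$ ($H{\left(x \right)} = 21 + \left(3 + x^{\frac{3}{2}}\right) = 24 + x^{\frac{3}{2}}$)
$L = 168$ ($L = \left(4 + \left(24 + 0^{\frac{3}{2}}\right)\right) 6 = \left(4 + \left(24 + 0\right)\right) 6 = \left(4 + 24\right) 6 = 28 \cdot 6 = 168$)
$L^{2} = 168^{2} = 28224$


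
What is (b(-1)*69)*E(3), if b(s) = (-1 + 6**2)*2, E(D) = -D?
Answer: -14490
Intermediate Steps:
b(s) = 70 (b(s) = (-1 + 36)*2 = 35*2 = 70)
(b(-1)*69)*E(3) = (70*69)*(-1*3) = 4830*(-3) = -14490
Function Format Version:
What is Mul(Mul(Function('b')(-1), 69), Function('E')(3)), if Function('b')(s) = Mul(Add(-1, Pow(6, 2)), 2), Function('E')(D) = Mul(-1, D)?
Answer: -14490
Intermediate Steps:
Function('b')(s) = 70 (Function('b')(s) = Mul(Add(-1, 36), 2) = Mul(35, 2) = 70)
Mul(Mul(Function('b')(-1), 69), Function('E')(3)) = Mul(Mul(70, 69), Mul(-1, 3)) = Mul(4830, -3) = -14490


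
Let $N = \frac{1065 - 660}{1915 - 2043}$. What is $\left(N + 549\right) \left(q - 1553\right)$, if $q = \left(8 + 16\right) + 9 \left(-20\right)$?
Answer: $- \frac{119402703}{128} \approx -9.3283 \cdot 10^{5}$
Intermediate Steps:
$N = - \frac{405}{128}$ ($N = \frac{405}{-128} = 405 \left(- \frac{1}{128}\right) = - \frac{405}{128} \approx -3.1641$)
$q = -156$ ($q = 24 - 180 = -156$)
$\left(N + 549\right) \left(q - 1553\right) = \left(- \frac{405}{128} + 549\right) \left(-156 - 1553\right) = \frac{69867 \left(-156 - 1553\right)}{128} = \frac{69867}{128} \left(-1709\right) = - \frac{119402703}{128}$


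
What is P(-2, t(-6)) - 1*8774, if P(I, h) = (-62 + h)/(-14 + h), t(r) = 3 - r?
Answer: -43817/5 ≈ -8763.4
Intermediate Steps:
P(I, h) = (-62 + h)/(-14 + h)
P(-2, t(-6)) - 1*8774 = (-62 + (3 - 1*(-6)))/(-14 + (3 - 1*(-6))) - 1*8774 = (-62 + (3 + 6))/(-14 + (3 + 6)) - 8774 = (-62 + 9)/(-14 + 9) - 8774 = -53/(-5) - 8774 = -⅕*(-53) - 8774 = 53/5 - 8774 = -43817/5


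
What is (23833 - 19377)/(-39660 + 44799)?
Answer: 4456/5139 ≈ 0.86709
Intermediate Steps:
(23833 - 19377)/(-39660 + 44799) = 4456/5139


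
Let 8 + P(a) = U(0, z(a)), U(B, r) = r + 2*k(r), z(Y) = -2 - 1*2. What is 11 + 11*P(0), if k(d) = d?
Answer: -209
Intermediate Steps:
z(Y) = -4 (z(Y) = -2 - 2 = -4)
U(B, r) = 3*r (U(B, r) = r + 2*r = 3*r)
P(a) = -20 (P(a) = -8 + 3*(-4) = -8 - 12 = -20)
11 + 11*P(0) = 11 + 11*(-20) = 11 - 220 = -209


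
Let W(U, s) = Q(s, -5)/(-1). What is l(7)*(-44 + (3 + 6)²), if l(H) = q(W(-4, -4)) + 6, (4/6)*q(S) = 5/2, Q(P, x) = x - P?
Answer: 1443/4 ≈ 360.75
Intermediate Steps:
W(U, s) = 5 + s (W(U, s) = (-5 - s)/(-1) = (-5 - s)*(-1) = 5 + s)
q(S) = 15/4 (q(S) = 3*(5/2)/2 = 3*(5*(½))/2 = (3/2)*(5/2) = 15/4)
l(H) = 39/4 (l(H) = 15/4 + 6 = 39/4)
l(7)*(-44 + (3 + 6)²) = 39*(-44 + (3 + 6)²)/4 = 39*(-44 + 9²)/4 = 39*(-44 + 81)/4 = (39/4)*37 = 1443/4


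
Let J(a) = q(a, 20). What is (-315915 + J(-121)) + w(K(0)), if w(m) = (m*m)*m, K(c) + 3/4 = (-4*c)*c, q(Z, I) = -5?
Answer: -20218907/64 ≈ -3.1592e+5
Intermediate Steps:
J(a) = -5
K(c) = -¾ - 4*c² (K(c) = -¾ + (-4*c)*c = -¾ - 4*c²)
w(m) = m³ (w(m) = m²*m = m³)
(-315915 + J(-121)) + w(K(0)) = (-315915 - 5) + (-¾ - 4*0²)³ = -315920 + (-¾ - 4*0)³ = -315920 + (-¾ + 0)³ = -315920 + (-¾)³ = -315920 - 27/64 = -20218907/64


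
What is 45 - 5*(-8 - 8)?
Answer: 125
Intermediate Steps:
45 - 5*(-8 - 8) = 45 - 5*(-16) = 45 - 1*(-80) = 45 + 80 = 125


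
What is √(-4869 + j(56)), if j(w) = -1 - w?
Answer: I*√4926 ≈ 70.185*I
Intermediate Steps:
√(-4869 + j(56)) = √(-4869 + (-1 - 1*56)) = √(-4869 + (-1 - 56)) = √(-4869 - 57) = √(-4926) = I*√4926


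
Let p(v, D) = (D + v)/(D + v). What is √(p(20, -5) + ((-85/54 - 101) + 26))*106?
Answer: 53*I*√24486/9 ≈ 921.49*I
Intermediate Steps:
p(v, D) = 1
√(p(20, -5) + ((-85/54 - 101) + 26))*106 = √(1 + ((-85/54 - 101) + 26))*106 = √(1 + (-5539/54 + 26))*106 = √(1 - 4135/54)*106 = √(-4081/54)*106 = (I*√24486/18)*106 = 53*I*√24486/9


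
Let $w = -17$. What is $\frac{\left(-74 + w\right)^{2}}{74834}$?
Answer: $\frac{8281}{74834} \approx 0.11066$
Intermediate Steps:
$\frac{\left(-74 + w\right)^{2}}{74834} = \frac{\left(-74 - 17\right)^{2}}{74834} = \left(-91\right)^{2} \cdot \frac{1}{74834} = 8281 \cdot \frac{1}{74834} = \frac{8281}{74834}$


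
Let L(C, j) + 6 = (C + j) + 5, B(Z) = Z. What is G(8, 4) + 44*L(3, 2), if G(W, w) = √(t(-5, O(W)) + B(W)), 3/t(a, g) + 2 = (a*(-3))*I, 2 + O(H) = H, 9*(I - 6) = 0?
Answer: 176 + √15554/44 ≈ 178.83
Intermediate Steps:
I = 6 (I = 6 + (⅑)*0 = 6 + 0 = 6)
O(H) = -2 + H
t(a, g) = 3/(-2 - 18*a) (t(a, g) = 3/(-2 + (a*(-3))*6) = 3/(-2 - 3*a*6) = 3/(-2 - 18*a))
G(W, w) = √(3/88 + W) (G(W, w) = √(-3/(2 + 18*(-5)) + W) = √(-3/(2 - 90) + W) = √(-3/(-88) + W) = √(-3*(-1/88) + W) = √(3/88 + W))
L(C, j) = -1 + C + j (L(C, j) = -6 + ((C + j) + 5) = -6 + (5 + C + j) = -1 + C + j)
G(8, 4) + 44*L(3, 2) = √(66 + 1936*8)/44 + 44*(-1 + 3 + 2) = √(66 + 15488)/44 + 44*4 = √15554/44 + 176 = 176 + √15554/44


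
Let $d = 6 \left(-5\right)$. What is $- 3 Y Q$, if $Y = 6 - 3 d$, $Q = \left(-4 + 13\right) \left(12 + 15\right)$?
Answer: $-69984$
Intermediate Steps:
$Q = 243$ ($Q = 9 \cdot 27 = 243$)
$d = -30$
$Y = 96$ ($Y = 6 - -90 = 6 + 90 = 96$)
$- 3 Y Q = \left(-3\right) 96 \cdot 243 = \left(-288\right) 243 = -69984$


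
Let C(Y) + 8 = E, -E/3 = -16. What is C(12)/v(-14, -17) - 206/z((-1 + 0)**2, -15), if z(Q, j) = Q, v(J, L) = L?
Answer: -3542/17 ≈ -208.35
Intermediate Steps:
E = 48 (E = -3*(-16) = 48)
C(Y) = 40 (C(Y) = -8 + 48 = 40)
C(12)/v(-14, -17) - 206/z((-1 + 0)**2, -15) = 40/(-17) - 206/(-1 + 0)**2 = 40*(-1/17) - 206/((-1)**2) = -40/17 - 206/1 = -40/17 - 206*1 = -40/17 - 206 = -3542/17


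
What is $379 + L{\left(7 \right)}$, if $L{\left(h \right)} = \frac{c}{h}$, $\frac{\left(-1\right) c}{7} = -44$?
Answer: $423$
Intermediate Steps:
$c = 308$ ($c = \left(-7\right) \left(-44\right) = 308$)
$L{\left(h \right)} = \frac{308}{h}$
$379 + L{\left(7 \right)} = 379 + \frac{308}{7} = 379 + 308 \cdot \frac{1}{7} = 379 + 44 = 423$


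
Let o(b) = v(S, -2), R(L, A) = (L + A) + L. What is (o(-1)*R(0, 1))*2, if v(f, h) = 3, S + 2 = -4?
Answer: 6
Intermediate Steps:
S = -6 (S = -2 - 4 = -6)
R(L, A) = A + 2*L (R(L, A) = (A + L) + L = A + 2*L)
o(b) = 3
(o(-1)*R(0, 1))*2 = (3*(1 + 2*0))*2 = (3*(1 + 0))*2 = (3*1)*2 = 3*2 = 6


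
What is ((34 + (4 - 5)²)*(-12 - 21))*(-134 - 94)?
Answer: 263340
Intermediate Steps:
((34 + (4 - 5)²)*(-12 - 21))*(-134 - 94) = ((34 + (-1)²)*(-33))*(-228) = ((34 + 1)*(-33))*(-228) = (35*(-33))*(-228) = -1155*(-228) = 263340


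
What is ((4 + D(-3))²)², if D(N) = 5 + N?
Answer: 1296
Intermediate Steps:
((4 + D(-3))²)² = ((4 + (5 - 3))²)² = ((4 + 2)²)² = (6²)² = 36² = 1296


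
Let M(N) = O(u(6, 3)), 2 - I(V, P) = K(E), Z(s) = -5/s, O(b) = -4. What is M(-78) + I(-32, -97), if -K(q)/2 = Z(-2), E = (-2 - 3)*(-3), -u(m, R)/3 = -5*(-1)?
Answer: 3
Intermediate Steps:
u(m, R) = -15 (u(m, R) = -(-15)*(-1) = -3*5 = -15)
E = 15 (E = -5*(-3) = 15)
K(q) = -5 (K(q) = -(-10)/(-2) = -(-10)*(-1)/2 = -2*5/2 = -5)
I(V, P) = 7 (I(V, P) = 2 - 1*(-5) = 2 + 5 = 7)
M(N) = -4
M(-78) + I(-32, -97) = -4 + 7 = 3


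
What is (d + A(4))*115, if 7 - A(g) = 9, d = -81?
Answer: -9545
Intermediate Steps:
A(g) = -2 (A(g) = 7 - 1*9 = 7 - 9 = -2)
(d + A(4))*115 = (-81 - 2)*115 = -83*115 = -9545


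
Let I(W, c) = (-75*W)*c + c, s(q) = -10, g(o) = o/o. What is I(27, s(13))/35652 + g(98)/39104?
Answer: 197875153/348533952 ≈ 0.56774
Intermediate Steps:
g(o) = 1
I(W, c) = c - 75*W*c (I(W, c) = -75*W*c + c = c - 75*W*c)
I(27, s(13))/35652 + g(98)/39104 = -10*(1 - 75*27)/35652 + 1/39104 = -10*(1 - 2025)*(1/35652) + 1*(1/39104) = -10*(-2024)*(1/35652) + 1/39104 = 20240*(1/35652) + 1/39104 = 5060/8913 + 1/39104 = 197875153/348533952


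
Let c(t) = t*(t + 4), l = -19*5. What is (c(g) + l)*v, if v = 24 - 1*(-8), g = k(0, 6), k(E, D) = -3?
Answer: -3136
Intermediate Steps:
g = -3
l = -95
c(t) = t*(4 + t)
v = 32 (v = 24 + 8 = 32)
(c(g) + l)*v = (-3*(4 - 3) - 95)*32 = (-3*1 - 95)*32 = (-3 - 95)*32 = -98*32 = -3136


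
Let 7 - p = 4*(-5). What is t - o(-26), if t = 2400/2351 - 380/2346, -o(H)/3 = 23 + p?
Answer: 416026960/2757723 ≈ 150.86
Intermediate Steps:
p = 27 (p = 7 - 4*(-5) = 7 - 1*(-20) = 7 + 20 = 27)
o(H) = -150 (o(H) = -3*(23 + 27) = -3*50 = -150)
t = 2368510/2757723 (t = 2400*(1/2351) - 380*1/2346 = 2400/2351 - 190/1173 = 2368510/2757723 ≈ 0.85886)
t - o(-26) = 2368510/2757723 - 1*(-150) = 2368510/2757723 + 150 = 416026960/2757723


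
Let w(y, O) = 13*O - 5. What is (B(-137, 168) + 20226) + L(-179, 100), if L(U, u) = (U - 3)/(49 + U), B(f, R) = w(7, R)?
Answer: 112032/5 ≈ 22406.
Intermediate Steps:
w(y, O) = -5 + 13*O
B(f, R) = -5 + 13*R
L(U, u) = (-3 + U)/(49 + U)
(B(-137, 168) + 20226) + L(-179, 100) = ((-5 + 13*168) + 20226) + (-3 - 179)/(49 - 179) = ((-5 + 2184) + 20226) - 182/(-130) = (2179 + 20226) - 1/130*(-182) = 22405 + 7/5 = 112032/5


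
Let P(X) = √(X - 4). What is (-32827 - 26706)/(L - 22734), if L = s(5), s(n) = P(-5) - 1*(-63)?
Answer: 149963627/57108250 + 59533*I/171324750 ≈ 2.626 + 0.00034749*I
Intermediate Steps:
P(X) = √(-4 + X)
s(n) = 63 + 3*I (s(n) = √(-4 - 5) - 1*(-63) = √(-9) + 63 = 3*I + 63 = 63 + 3*I)
L = 63 + 3*I ≈ 63.0 + 3.0*I
(-32827 - 26706)/(L - 22734) = (-32827 - 26706)/((63 + 3*I) - 22734) = -59533*(-22671 - 3*I)/513974250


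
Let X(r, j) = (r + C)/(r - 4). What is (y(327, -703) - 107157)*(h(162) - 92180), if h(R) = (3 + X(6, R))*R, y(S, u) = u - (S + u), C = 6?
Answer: 9751163448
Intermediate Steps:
X(r, j) = (6 + r)/(-4 + r) (X(r, j) = (r + 6)/(r - 4) = (6 + r)/(-4 + r))
y(S, u) = -S (y(S, u) = u + (-S - u) = -S)
h(R) = 9*R (h(R) = (3 + (6 + 6)/(-4 + 6))*R = (3 + 12/2)*R = (3 + (½)*12)*R = (3 + 6)*R = 9*R)
(y(327, -703) - 107157)*(h(162) - 92180) = (-1*327 - 107157)*(9*162 - 92180) = (-327 - 107157)*(1458 - 92180) = -107484*(-90722) = 9751163448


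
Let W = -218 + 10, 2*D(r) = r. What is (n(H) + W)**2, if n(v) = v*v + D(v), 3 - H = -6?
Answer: 60025/4 ≈ 15006.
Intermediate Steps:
H = 9 (H = 3 - 1*(-6) = 3 + 6 = 9)
D(r) = r/2
W = -208
n(v) = v**2 + v/2 (n(v) = v*v + v/2 = v**2 + v/2)
(n(H) + W)**2 = (9*(1/2 + 9) - 208)**2 = (9*(19/2) - 208)**2 = (171/2 - 208)**2 = (-245/2)**2 = 60025/4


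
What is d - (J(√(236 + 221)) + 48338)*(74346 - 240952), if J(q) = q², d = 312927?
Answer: 8129852697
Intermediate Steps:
d - (J(√(236 + 221)) + 48338)*(74346 - 240952) = 312927 - ((√(236 + 221))² + 48338)*(74346 - 240952) = 312927 - ((√457)² + 48338)*(-166606) = 312927 - (457 + 48338)*(-166606) = 312927 - 48795*(-166606) = 312927 - 1*(-8129539770) = 312927 + 8129539770 = 8129852697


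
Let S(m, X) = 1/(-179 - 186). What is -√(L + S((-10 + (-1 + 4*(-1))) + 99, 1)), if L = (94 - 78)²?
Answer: -√34105235/365 ≈ -16.000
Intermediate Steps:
L = 256 (L = 16² = 256)
S(m, X) = -1/365 (S(m, X) = 1/(-365) = -1/365)
-√(L + S((-10 + (-1 + 4*(-1))) + 99, 1)) = -√(256 - 1/365) = -√(93439/365) = -√34105235/365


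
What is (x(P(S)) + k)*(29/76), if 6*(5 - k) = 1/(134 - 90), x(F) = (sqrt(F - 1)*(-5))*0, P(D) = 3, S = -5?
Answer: 38251/20064 ≈ 1.9064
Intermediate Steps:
x(F) = 0 (x(F) = (sqrt(-1 + F)*(-5))*0 = -5*sqrt(-1 + F)*0 = 0)
k = 1319/264 (k = 5 - 1/(6*(134 - 90)) = 5 - 1/6/44 = 5 - 1/6*1/44 = 5 - 1/264 = 1319/264 ≈ 4.9962)
(x(P(S)) + k)*(29/76) = (0 + 1319/264)*(29/76) = 1319*(29*(1/76))/264 = (1319/264)*(29/76) = 38251/20064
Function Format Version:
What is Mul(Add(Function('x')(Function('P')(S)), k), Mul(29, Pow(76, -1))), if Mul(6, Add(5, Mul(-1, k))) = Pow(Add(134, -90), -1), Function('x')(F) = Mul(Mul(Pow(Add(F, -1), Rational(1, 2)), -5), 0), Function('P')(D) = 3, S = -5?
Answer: Rational(38251, 20064) ≈ 1.9064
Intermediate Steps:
Function('x')(F) = 0 (Function('x')(F) = Mul(Mul(Pow(Add(-1, F), Rational(1, 2)), -5), 0) = Mul(Mul(-5, Pow(Add(-1, F), Rational(1, 2))), 0) = 0)
k = Rational(1319, 264) (k = Add(5, Mul(Rational(-1, 6), Pow(Add(134, -90), -1))) = Add(5, Mul(Rational(-1, 6), Pow(44, -1))) = Add(5, Mul(Rational(-1, 6), Rational(1, 44))) = Add(5, Rational(-1, 264)) = Rational(1319, 264) ≈ 4.9962)
Mul(Add(Function('x')(Function('P')(S)), k), Mul(29, Pow(76, -1))) = Mul(Add(0, Rational(1319, 264)), Mul(29, Pow(76, -1))) = Mul(Rational(1319, 264), Mul(29, Rational(1, 76))) = Mul(Rational(1319, 264), Rational(29, 76)) = Rational(38251, 20064)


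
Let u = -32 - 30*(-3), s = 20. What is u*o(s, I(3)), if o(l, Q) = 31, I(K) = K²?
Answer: 1798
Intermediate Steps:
u = 58 (u = -32 + 90 = 58)
u*o(s, I(3)) = 58*31 = 1798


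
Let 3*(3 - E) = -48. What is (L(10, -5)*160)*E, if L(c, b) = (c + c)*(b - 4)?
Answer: -547200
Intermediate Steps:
E = 19 (E = 3 - ⅓*(-48) = 3 + 16 = 19)
L(c, b) = 2*c*(-4 + b) (L(c, b) = (2*c)*(-4 + b) = 2*c*(-4 + b))
(L(10, -5)*160)*E = ((2*10*(-4 - 5))*160)*19 = ((2*10*(-9))*160)*19 = -180*160*19 = -28800*19 = -547200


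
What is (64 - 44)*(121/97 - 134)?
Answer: -257540/97 ≈ -2655.1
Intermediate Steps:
(64 - 44)*(121/97 - 134) = 20*(121*(1/97) - 134) = 20*(121/97 - 134) = 20*(-12877/97) = -257540/97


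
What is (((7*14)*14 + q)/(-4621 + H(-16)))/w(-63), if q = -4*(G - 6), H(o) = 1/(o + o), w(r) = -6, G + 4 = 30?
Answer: 20672/443619 ≈ 0.046599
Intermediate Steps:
G = 26 (G = -4 + 30 = 26)
H(o) = 1/(2*o)
q = -80 (q = -4*(26 - 6) = -4*20 = -80)
(((7*14)*14 + q)/(-4621 + H(-16)))/w(-63) = (((7*14)*14 - 80)/(-4621 + (½)/(-16)))/(-6) = ((98*14 - 80)/(-4621 + (½)*(-1/16)))*(-⅙) = ((1372 - 80)/(-4621 - 1/32))*(-⅙) = (1292/(-147873/32))*(-⅙) = (1292*(-32/147873))*(-⅙) = -41344/147873*(-⅙) = 20672/443619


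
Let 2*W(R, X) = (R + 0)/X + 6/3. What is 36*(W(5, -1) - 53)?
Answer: -1962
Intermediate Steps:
W(R, X) = 1 + R/(2*X) (W(R, X) = ((R + 0)/X + 6/3)/2 = (R/X + 6*(1/3))/2 = (R/X + 2)/2 = (2 + R/X)/2 = 1 + R/(2*X))
36*(W(5, -1) - 53) = 36*((-1 + (1/2)*5)/(-1) - 53) = 36*(-(-1 + 5/2) - 53) = 36*(-1*3/2 - 53) = 36*(-3/2 - 53) = 36*(-109/2) = -1962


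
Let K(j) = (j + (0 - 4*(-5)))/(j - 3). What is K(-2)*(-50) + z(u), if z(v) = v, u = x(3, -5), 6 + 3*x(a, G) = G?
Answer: 529/3 ≈ 176.33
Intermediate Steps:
x(a, G) = -2 + G/3
u = -11/3 (u = -2 + (⅓)*(-5) = -2 - 5/3 = -11/3 ≈ -3.6667)
K(j) = (20 + j)/(-3 + j) (K(j) = (j + (0 + 20))/(-3 + j) = (j + 20)/(-3 + j) = (20 + j)/(-3 + j))
K(-2)*(-50) + z(u) = ((20 - 2)/(-3 - 2))*(-50) - 11/3 = (18/(-5))*(-50) - 11/3 = -⅕*18*(-50) - 11/3 = -18/5*(-50) - 11/3 = 180 - 11/3 = 529/3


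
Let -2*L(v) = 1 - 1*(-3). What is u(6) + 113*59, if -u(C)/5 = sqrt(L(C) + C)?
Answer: 6657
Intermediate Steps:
L(v) = -2 (L(v) = -(1 - 1*(-3))/2 = -(1 + 3)/2 = -1/2*4 = -2)
u(C) = -5*sqrt(-2 + C)
u(6) + 113*59 = -5*sqrt(-2 + 6) + 113*59 = -5*sqrt(4) + 6667 = -5*2 + 6667 = -10 + 6667 = 6657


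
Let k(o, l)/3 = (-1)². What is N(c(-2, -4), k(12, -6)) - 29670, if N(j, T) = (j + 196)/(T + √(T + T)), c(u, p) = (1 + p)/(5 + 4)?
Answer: -88423/3 - 587*√6/9 ≈ -29634.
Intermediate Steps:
k(o, l) = 3 (k(o, l) = 3*(-1)² = 3*1 = 3)
c(u, p) = ⅑ + p/9 (c(u, p) = (1 + p)/9 = (1 + p)*(⅑) = ⅑ + p/9)
N(j, T) = (196 + j)/(T + √2*√T) (N(j, T) = (196 + j)/(T + √(2*T)) = (196 + j)/(T + √2*√T))
N(c(-2, -4), k(12, -6)) - 29670 = (196 + (⅑ + (⅑)*(-4)))/(3 + √2*√3) - 29670 = (196 + (⅑ - 4/9))/(3 + √6) - 29670 = (196 - ⅓)/(3 + √6) - 29670 = (587/3)/(3 + √6) - 29670 = 587/(3*(3 + √6)) - 29670 = -29670 + 587/(3*(3 + √6))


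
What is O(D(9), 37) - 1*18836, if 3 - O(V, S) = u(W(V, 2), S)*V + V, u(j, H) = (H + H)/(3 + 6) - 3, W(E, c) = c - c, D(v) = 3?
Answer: -56555/3 ≈ -18852.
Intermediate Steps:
W(E, c) = 0
u(j, H) = -3 + 2*H/9 (u(j, H) = (2*H)/9 - 3 = (2*H)*(⅑) - 3 = 2*H/9 - 3 = -3 + 2*H/9)
O(V, S) = 3 - V - V*(-3 + 2*S/9) (O(V, S) = 3 - ((-3 + 2*S/9)*V + V) = 3 - (V*(-3 + 2*S/9) + V) = 3 - (V + V*(-3 + 2*S/9)) = 3 + (-V - V*(-3 + 2*S/9)) = 3 - V - V*(-3 + 2*S/9))
O(D(9), 37) - 1*18836 = (3 + 2*3 - 2/9*37*3) - 1*18836 = (3 + 6 - 74/3) - 18836 = -47/3 - 18836 = -56555/3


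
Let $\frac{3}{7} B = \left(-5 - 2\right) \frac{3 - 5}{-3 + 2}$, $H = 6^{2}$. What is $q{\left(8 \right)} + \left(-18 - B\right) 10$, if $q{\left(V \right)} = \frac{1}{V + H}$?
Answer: $\frac{19363}{132} \approx 146.69$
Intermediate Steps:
$H = 36$
$q{\left(V \right)} = \frac{1}{36 + V}$ ($q{\left(V \right)} = \frac{1}{V + 36} = \frac{1}{36 + V}$)
$B = - \frac{98}{3}$ ($B = \frac{7 \left(-5 - 2\right) \frac{3 - 5}{-3 + 2}}{3} = \frac{7 \left(- 7 \left(- \frac{2}{-1}\right)\right)}{3} = \frac{7 \left(- 7 \left(\left(-2\right) \left(-1\right)\right)\right)}{3} = \frac{7 \left(\left(-7\right) 2\right)}{3} = \frac{7}{3} \left(-14\right) = - \frac{98}{3} \approx -32.667$)
$q{\left(8 \right)} + \left(-18 - B\right) 10 = \frac{1}{36 + 8} + \left(-18 - - \frac{98}{3}\right) 10 = \frac{1}{44} + \left(-18 + \frac{98}{3}\right) 10 = \frac{1}{44} + \frac{44}{3} \cdot 10 = \frac{1}{44} + \frac{440}{3} = \frac{19363}{132}$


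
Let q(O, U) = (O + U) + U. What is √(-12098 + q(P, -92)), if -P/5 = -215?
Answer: I*√11207 ≈ 105.86*I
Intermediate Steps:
P = 1075 (P = -5*(-215) = 1075)
q(O, U) = O + 2*U
√(-12098 + q(P, -92)) = √(-12098 + (1075 + 2*(-92))) = √(-12098 + (1075 - 184)) = √(-12098 + 891) = √(-11207) = I*√11207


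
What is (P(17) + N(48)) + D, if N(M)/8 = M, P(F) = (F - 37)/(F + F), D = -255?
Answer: 2183/17 ≈ 128.41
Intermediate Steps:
P(F) = (-37 + F)/(2*F) (P(F) = (-37 + F)/((2*F)) = (-37 + F)*(1/(2*F)) = (-37 + F)/(2*F))
N(M) = 8*M
(P(17) + N(48)) + D = ((½)*(-37 + 17)/17 + 8*48) - 255 = ((½)*(1/17)*(-20) + 384) - 255 = (-10/17 + 384) - 255 = 6518/17 - 255 = 2183/17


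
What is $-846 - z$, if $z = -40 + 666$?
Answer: $-1472$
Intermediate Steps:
$z = 626$
$-846 - z = -846 - 626 = -1472$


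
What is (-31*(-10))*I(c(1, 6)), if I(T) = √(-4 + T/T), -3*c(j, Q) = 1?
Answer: 310*I*√3 ≈ 536.94*I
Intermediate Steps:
c(j, Q) = -⅓ (c(j, Q) = -⅓*1 = -⅓)
I(T) = I*√3 (I(T) = √(-4 + 1) = √(-3) = I*√3)
(-31*(-10))*I(c(1, 6)) = (-31*(-10))*(I*√3) = 310*(I*√3) = 310*I*√3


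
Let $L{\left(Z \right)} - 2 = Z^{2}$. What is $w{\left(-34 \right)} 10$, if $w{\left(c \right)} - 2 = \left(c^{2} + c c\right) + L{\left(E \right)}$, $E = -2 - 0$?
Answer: $23200$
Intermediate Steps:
$E = -2$ ($E = -2 + 0 = -2$)
$L{\left(Z \right)} = 2 + Z^{2}$
$w{\left(c \right)} = 8 + 2 c^{2}$ ($w{\left(c \right)} = 2 + \left(\left(c^{2} + c c\right) + \left(2 + \left(-2\right)^{2}\right)\right) = 2 + \left(\left(c^{2} + c^{2}\right) + \left(2 + 4\right)\right) = 2 + \left(2 c^{2} + 6\right) = 2 + \left(6 + 2 c^{2}\right) = 8 + 2 c^{2}$)
$w{\left(-34 \right)} 10 = \left(8 + 2 \left(-34\right)^{2}\right) 10 = \left(8 + 2 \cdot 1156\right) 10 = \left(8 + 2312\right) 10 = 2320 \cdot 10 = 23200$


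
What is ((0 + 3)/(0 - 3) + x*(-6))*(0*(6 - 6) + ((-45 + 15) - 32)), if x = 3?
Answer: 1178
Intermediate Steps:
((0 + 3)/(0 - 3) + x*(-6))*(0*(6 - 6) + ((-45 + 15) - 32)) = ((0 + 3)/(0 - 3) + 3*(-6))*(0*(6 - 6) + ((-45 + 15) - 32)) = (3/(-3) - 18)*(0*0 + (-30 - 32)) = (3*(-1/3) - 18)*(0 - 62) = (-1 - 18)*(-62) = -19*(-62) = 1178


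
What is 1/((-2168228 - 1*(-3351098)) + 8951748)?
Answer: 1/10134618 ≈ 9.8672e-8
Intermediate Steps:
1/((-2168228 - 1*(-3351098)) + 8951748) = 1/((-2168228 + 3351098) + 8951748) = 1/(1182870 + 8951748) = 1/10134618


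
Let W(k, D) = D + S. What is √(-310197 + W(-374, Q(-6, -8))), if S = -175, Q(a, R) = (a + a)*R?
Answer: 2*I*√77569 ≈ 557.02*I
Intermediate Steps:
Q(a, R) = 2*R*a (Q(a, R) = (2*a)*R = 2*R*a)
W(k, D) = -175 + D (W(k, D) = D - 175 = -175 + D)
√(-310197 + W(-374, Q(-6, -8))) = √(-310197 + (-175 + 2*(-8)*(-6))) = √(-310197 + (-175 + 96)) = √(-310197 - 79) = √(-310276) = 2*I*√77569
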